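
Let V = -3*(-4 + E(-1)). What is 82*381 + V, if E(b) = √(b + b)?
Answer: 31254 - 3*I*√2 ≈ 31254.0 - 4.2426*I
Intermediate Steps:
E(b) = √2*√b (E(b) = √(2*b) = √2*√b)
V = 12 - 3*I*√2 (V = -3*(-4 + √2*√(-1)) = -3*(-4 + √2*I) = -3*(-4 + I*√2) = 12 - 3*I*√2 ≈ 12.0 - 4.2426*I)
82*381 + V = 82*381 + (12 - 3*I*√2) = 31242 + (12 - 3*I*√2) = 31254 - 3*I*√2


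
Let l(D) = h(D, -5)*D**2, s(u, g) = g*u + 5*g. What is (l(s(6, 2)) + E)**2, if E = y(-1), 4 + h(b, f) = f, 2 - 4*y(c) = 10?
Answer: 18992164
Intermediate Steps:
y(c) = -2 (y(c) = 1/2 - 1/4*10 = 1/2 - 5/2 = -2)
h(b, f) = -4 + f
E = -2
s(u, g) = 5*g + g*u
l(D) = -9*D**2 (l(D) = (-4 - 5)*D**2 = -9*D**2)
(l(s(6, 2)) + E)**2 = (-9*4*(5 + 6)**2 - 2)**2 = (-9*(2*11)**2 - 2)**2 = (-9*22**2 - 2)**2 = (-9*484 - 2)**2 = (-4356 - 2)**2 = (-4358)**2 = 18992164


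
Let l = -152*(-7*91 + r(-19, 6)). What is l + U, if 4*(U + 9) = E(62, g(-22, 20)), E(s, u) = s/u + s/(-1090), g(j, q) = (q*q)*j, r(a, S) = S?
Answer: 183980284541/1918400 ≈ 95903.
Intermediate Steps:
g(j, q) = j*q² (g(j, q) = q²*j = j*q²)
E(s, u) = -s/1090 + s/u (E(s, u) = s/u + s*(-1/1090) = s/u - s/1090 = -s/1090 + s/u)
U = -17296259/1918400 (U = -9 + (-1/1090*62 + 62/((-22*20²)))/4 = -9 + (-31/545 + 62/((-22*400)))/4 = -9 + (-31/545 + 62/(-8800))/4 = -9 + (-31/545 + 62*(-1/8800))/4 = -9 + (-31/545 - 31/4400)/4 = -9 + (¼)*(-30659/479600) = -9 - 30659/1918400 = -17296259/1918400 ≈ -9.0160)
l = 95912 (l = -152*(-7*91 + 6) = -152*(-637 + 6) = -152*(-631) = 95912)
l + U = 95912 - 17296259/1918400 = 183980284541/1918400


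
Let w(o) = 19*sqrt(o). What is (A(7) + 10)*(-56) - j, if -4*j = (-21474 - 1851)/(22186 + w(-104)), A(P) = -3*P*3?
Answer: 194784913521/65634152 + 29545*I*sqrt(26)/65634152 ≈ 2967.7 + 0.0022953*I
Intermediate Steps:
A(P) = -9*P
j = 23325/(4*(22186 + 38*I*sqrt(26))) (j = -(-21474 - 1851)/(4*(22186 + 19*sqrt(-104))) = -(-23325)/(4*(22186 + 19*(2*I*sqrt(26)))) = -(-23325)/(4*(22186 + 38*I*sqrt(26))) = 23325/(4*(22186 + 38*I*sqrt(26))) ≈ 0.26281 - 0.0022953*I)
(A(7) + 10)*(-56) - j = (-9*7 + 10)*(-56) - (17249615/65634152 - 29545*I*sqrt(26)/65634152) = (-63 + 10)*(-56) + (-17249615/65634152 + 29545*I*sqrt(26)/65634152) = -53*(-56) + (-17249615/65634152 + 29545*I*sqrt(26)/65634152) = 2968 + (-17249615/65634152 + 29545*I*sqrt(26)/65634152) = 194784913521/65634152 + 29545*I*sqrt(26)/65634152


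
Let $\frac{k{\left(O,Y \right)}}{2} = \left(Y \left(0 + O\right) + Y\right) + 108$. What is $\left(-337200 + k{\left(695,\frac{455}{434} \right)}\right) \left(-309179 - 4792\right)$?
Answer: $\frac{3265695259344}{31} \approx 1.0535 \cdot 10^{11}$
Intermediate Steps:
$k{\left(O,Y \right)} = 216 + 2 Y + 2 O Y$ ($k{\left(O,Y \right)} = 2 \left(\left(Y \left(0 + O\right) + Y\right) + 108\right) = 2 \left(\left(Y O + Y\right) + 108\right) = 2 \left(\left(O Y + Y\right) + 108\right) = 2 \left(\left(Y + O Y\right) + 108\right) = 2 \left(108 + Y + O Y\right) = 216 + 2 Y + 2 O Y$)
$\left(-337200 + k{\left(695,\frac{455}{434} \right)}\right) \left(-309179 - 4792\right) = \left(-337200 + \left(216 + 2 \cdot \frac{455}{434} + 2 \cdot 695 \cdot \frac{455}{434}\right)\right) \left(-309179 - 4792\right) = \left(-337200 + \left(216 + 2 \cdot 455 \cdot \frac{1}{434} + 2 \cdot 695 \cdot 455 \cdot \frac{1}{434}\right)\right) \left(-313971\right) = \left(-337200 + \left(216 + 2 \cdot \frac{65}{62} + 2 \cdot 695 \cdot \frac{65}{62}\right)\right) \left(-313971\right) = \left(-337200 + \left(216 + \frac{65}{31} + \frac{45175}{31}\right)\right) \left(-313971\right) = \left(-337200 + \frac{51936}{31}\right) \left(-313971\right) = \left(- \frac{10401264}{31}\right) \left(-313971\right) = \frac{3265695259344}{31}$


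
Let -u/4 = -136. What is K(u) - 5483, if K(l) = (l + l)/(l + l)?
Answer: -5482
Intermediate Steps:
u = 544 (u = -4*(-136) = 544)
K(l) = 1 (K(l) = (2*l)/((2*l)) = (2*l)*(1/(2*l)) = 1)
K(u) - 5483 = 1 - 5483 = -5482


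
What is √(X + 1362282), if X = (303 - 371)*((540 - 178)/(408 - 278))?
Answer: √5754841430/65 ≈ 1167.1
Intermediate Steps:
X = -12308/65 (X = -24616/130 = -68*181/65 = -12308/65 ≈ -189.35)
√(X + 1362282) = √(-12308/65 + 1362282) = √(88536022/65) = √5754841430/65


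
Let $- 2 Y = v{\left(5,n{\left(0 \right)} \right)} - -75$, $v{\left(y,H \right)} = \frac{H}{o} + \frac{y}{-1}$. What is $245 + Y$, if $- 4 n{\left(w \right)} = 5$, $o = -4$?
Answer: $\frac{6715}{32} \approx 209.84$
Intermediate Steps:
$n{\left(w \right)} = - \frac{5}{4}$ ($n{\left(w \right)} = \left(- \frac{1}{4}\right) 5 = - \frac{5}{4}$)
$v{\left(y,H \right)} = - y - \frac{H}{4}$ ($v{\left(y,H \right)} = \frac{H}{-4} + \frac{y}{-1} = H \left(- \frac{1}{4}\right) + y \left(-1\right) = - \frac{H}{4} - y = - y - \frac{H}{4}$)
$Y = - \frac{1125}{32}$ ($Y = - \frac{\left(\left(-1\right) 5 - - \frac{5}{16}\right) - -75}{2} = - \frac{\left(-5 + \frac{5}{16}\right) + 75}{2} = - \frac{- \frac{75}{16} + 75}{2} = \left(- \frac{1}{2}\right) \frac{1125}{16} = - \frac{1125}{32} \approx -35.156$)
$245 + Y = 245 - \frac{1125}{32} = \frac{6715}{32}$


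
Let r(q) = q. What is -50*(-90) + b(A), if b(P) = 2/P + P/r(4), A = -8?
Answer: 17991/4 ≈ 4497.8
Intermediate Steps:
b(P) = 2/P + P/4
-50*(-90) + b(A) = -50*(-90) + (2/(-8) + (¼)*(-8)) = 4500 + (2*(-⅛) - 2) = 4500 + (-¼ - 2) = 4500 - 9/4 = 17991/4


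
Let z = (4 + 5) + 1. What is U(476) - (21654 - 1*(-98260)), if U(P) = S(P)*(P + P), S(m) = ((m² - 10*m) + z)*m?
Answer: 100520775638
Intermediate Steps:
z = 10 (z = 9 + 1 = 10)
S(m) = m*(10 + m² - 10*m) (S(m) = ((m² - 10*m) + 10)*m = (10 + m² - 10*m)*m = m*(10 + m² - 10*m))
U(P) = 2*P²*(10 + P² - 10*P) (U(P) = (P*(10 + P² - 10*P))*(P + P) = (P*(10 + P² - 10*P))*(2*P) = 2*P²*(10 + P² - 10*P))
U(476) - (21654 - 1*(-98260)) = 2*476²*(10 + 476² - 10*476) - (21654 - 1*(-98260)) = 2*226576*(10 + 226576 - 4760) - (21654 + 98260) = 2*226576*221826 - 1*119914 = 100520895552 - 119914 = 100520775638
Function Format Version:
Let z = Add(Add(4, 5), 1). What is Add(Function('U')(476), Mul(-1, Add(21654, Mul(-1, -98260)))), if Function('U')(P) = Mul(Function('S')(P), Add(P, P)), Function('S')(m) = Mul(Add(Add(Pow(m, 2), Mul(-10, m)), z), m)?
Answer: 100520775638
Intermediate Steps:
z = 10 (z = Add(9, 1) = 10)
Function('S')(m) = Mul(m, Add(10, Pow(m, 2), Mul(-10, m))) (Function('S')(m) = Mul(Add(Add(Pow(m, 2), Mul(-10, m)), 10), m) = Mul(Add(10, Pow(m, 2), Mul(-10, m)), m) = Mul(m, Add(10, Pow(m, 2), Mul(-10, m))))
Function('U')(P) = Mul(2, Pow(P, 2), Add(10, Pow(P, 2), Mul(-10, P))) (Function('U')(P) = Mul(Mul(P, Add(10, Pow(P, 2), Mul(-10, P))), Add(P, P)) = Mul(Mul(P, Add(10, Pow(P, 2), Mul(-10, P))), Mul(2, P)) = Mul(2, Pow(P, 2), Add(10, Pow(P, 2), Mul(-10, P))))
Add(Function('U')(476), Mul(-1, Add(21654, Mul(-1, -98260)))) = Add(Mul(2, Pow(476, 2), Add(10, Pow(476, 2), Mul(-10, 476))), Mul(-1, Add(21654, Mul(-1, -98260)))) = Add(Mul(2, 226576, Add(10, 226576, -4760)), Mul(-1, Add(21654, 98260))) = Add(Mul(2, 226576, 221826), Mul(-1, 119914)) = Add(100520895552, -119914) = 100520775638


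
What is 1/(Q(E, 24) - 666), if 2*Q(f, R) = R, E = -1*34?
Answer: -1/654 ≈ -0.0015291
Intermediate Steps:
E = -34
Q(f, R) = R/2
1/(Q(E, 24) - 666) = 1/((½)*24 - 666) = 1/(12 - 666) = 1/(-654) = -1/654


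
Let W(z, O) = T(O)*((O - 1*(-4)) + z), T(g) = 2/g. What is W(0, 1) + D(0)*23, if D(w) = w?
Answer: 10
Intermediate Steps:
W(z, O) = 2*(4 + O + z)/O (W(z, O) = (2/O)*((O - 1*(-4)) + z) = (2/O)*((O + 4) + z) = (2/O)*((4 + O) + z) = (2/O)*(4 + O + z) = 2*(4 + O + z)/O)
W(0, 1) + D(0)*23 = 2*(4 + 1 + 0)/1 + 0*23 = 2*1*5 + 0 = 10 + 0 = 10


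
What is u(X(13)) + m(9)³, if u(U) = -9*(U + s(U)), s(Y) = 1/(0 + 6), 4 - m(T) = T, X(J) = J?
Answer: -487/2 ≈ -243.50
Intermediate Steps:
m(T) = 4 - T
s(Y) = ⅙ (s(Y) = 1/6 = ⅙)
u(U) = -3/2 - 9*U (u(U) = -9*(U + ⅙) = -9*(⅙ + U) = -3/2 - 9*U)
u(X(13)) + m(9)³ = (-3/2 - 9*13) + (4 - 1*9)³ = (-3/2 - 117) + (4 - 9)³ = -237/2 + (-5)³ = -237/2 - 125 = -487/2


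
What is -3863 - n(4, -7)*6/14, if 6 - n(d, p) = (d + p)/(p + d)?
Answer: -27056/7 ≈ -3865.1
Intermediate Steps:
n(d, p) = 5 (n(d, p) = 6 - (d + p)/(p + d) = 6 - (d + p)/(d + p) = 6 - 1*1 = 6 - 1 = 5)
-3863 - n(4, -7)*6/14 = -3863 - 5*6/14 = -3863 - 5*6*(1/14) = -3863 - 5*3/7 = -3863 - 1*15/7 = -3863 - 15/7 = -27056/7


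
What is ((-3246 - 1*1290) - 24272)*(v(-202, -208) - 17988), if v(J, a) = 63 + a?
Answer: 522375464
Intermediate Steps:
((-3246 - 1*1290) - 24272)*(v(-202, -208) - 17988) = ((-3246 - 1*1290) - 24272)*((63 - 208) - 17988) = ((-3246 - 1290) - 24272)*(-145 - 17988) = (-4536 - 24272)*(-18133) = -28808*(-18133) = 522375464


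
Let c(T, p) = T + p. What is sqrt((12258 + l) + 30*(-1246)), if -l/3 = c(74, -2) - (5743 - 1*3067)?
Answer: I*sqrt(17310) ≈ 131.57*I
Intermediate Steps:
l = 7812 (l = -3*((74 - 2) - (5743 - 1*3067)) = -3*(72 - (5743 - 3067)) = -3*(72 - 1*2676) = -3*(72 - 2676) = -3*(-2604) = 7812)
sqrt((12258 + l) + 30*(-1246)) = sqrt((12258 + 7812) + 30*(-1246)) = sqrt(20070 - 37380) = sqrt(-17310) = I*sqrt(17310)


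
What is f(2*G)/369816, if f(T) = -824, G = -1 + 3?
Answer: -103/46227 ≈ -0.0022281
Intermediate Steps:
G = 2
f(2*G)/369816 = -824/369816 = -824*1/369816 = -103/46227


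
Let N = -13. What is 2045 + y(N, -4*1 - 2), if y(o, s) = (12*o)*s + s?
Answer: 2975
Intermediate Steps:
y(o, s) = s + 12*o*s (y(o, s) = 12*o*s + s = s + 12*o*s)
2045 + y(N, -4*1 - 2) = 2045 + (-4*1 - 2)*(1 + 12*(-13)) = 2045 + (-4 - 2)*(1 - 156) = 2045 - 6*(-155) = 2045 + 930 = 2975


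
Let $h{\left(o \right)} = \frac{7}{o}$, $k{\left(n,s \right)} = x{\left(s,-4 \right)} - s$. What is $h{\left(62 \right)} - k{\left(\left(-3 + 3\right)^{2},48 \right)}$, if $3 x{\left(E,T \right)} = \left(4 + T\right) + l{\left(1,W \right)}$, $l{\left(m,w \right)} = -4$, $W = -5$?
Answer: $\frac{9197}{186} \approx 49.446$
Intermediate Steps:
$x{\left(E,T \right)} = \frac{T}{3}$ ($x{\left(E,T \right)} = \frac{\left(4 + T\right) - 4}{3} = \frac{T}{3}$)
$k{\left(n,s \right)} = - \frac{4}{3} - s$ ($k{\left(n,s \right)} = \frac{1}{3} \left(-4\right) - s = - \frac{4}{3} - s$)
$h{\left(62 \right)} - k{\left(\left(-3 + 3\right)^{2},48 \right)} = \frac{7}{62} - \left(- \frac{4}{3} - 48\right) = 7 \cdot \frac{1}{62} - \left(- \frac{4}{3} - 48\right) = \frac{7}{62} - - \frac{148}{3} = \frac{7}{62} + \frac{148}{3} = \frac{9197}{186}$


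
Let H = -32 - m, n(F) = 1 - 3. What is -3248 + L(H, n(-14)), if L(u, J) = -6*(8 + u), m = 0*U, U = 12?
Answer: -3104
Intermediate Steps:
m = 0 (m = 0*12 = 0)
n(F) = -2
H = -32 (H = -32 - 1*0 = -32 + 0 = -32)
L(u, J) = -48 - 6*u
-3248 + L(H, n(-14)) = -3248 + (-48 - 6*(-32)) = -3248 + (-48 + 192) = -3248 + 144 = -3104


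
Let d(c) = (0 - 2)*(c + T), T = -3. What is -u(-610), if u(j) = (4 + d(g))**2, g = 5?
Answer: 0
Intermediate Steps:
d(c) = 6 - 2*c (d(c) = (0 - 2)*(c - 3) = -2*(-3 + c) = 6 - 2*c)
u(j) = 0 (u(j) = (4 + (6 - 2*5))**2 = (4 + (6 - 10))**2 = (4 - 4)**2 = 0**2 = 0)
-u(-610) = -1*0 = 0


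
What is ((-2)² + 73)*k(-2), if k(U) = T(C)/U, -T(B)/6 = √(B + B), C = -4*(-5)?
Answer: 462*√10 ≈ 1461.0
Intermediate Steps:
C = 20
T(B) = -6*√2*√B (T(B) = -6*√(B + B) = -6*√2*√B)
k(U) = -12*√10/U (k(U) = (-6*√2*√20)/U = (-6*√2*2*√5)/U = (-12*√10)/U = -12*√10/U)
((-2)² + 73)*k(-2) = ((-2)² + 73)*(-12*√10/(-2)) = (4 + 73)*(-12*√10*(-½)) = 77*(6*√10) = 462*√10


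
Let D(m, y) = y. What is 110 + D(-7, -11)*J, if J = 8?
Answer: 22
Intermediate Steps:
110 + D(-7, -11)*J = 110 - 11*8 = 110 - 88 = 22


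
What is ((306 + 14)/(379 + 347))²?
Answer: 25600/131769 ≈ 0.19428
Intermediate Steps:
((306 + 14)/(379 + 347))² = (320/726)² = (320*(1/726))² = (160/363)² = 25600/131769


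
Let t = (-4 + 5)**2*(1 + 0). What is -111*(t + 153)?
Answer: -17094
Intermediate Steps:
t = 1 (t = 1**2*1 = 1*1 = 1)
-111*(t + 153) = -111*(1 + 153) = -111*154 = -17094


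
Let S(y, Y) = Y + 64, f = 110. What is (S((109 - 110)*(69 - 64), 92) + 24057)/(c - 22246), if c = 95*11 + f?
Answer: -3459/3013 ≈ -1.1480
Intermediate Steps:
c = 1155 (c = 95*11 + 110 = 1045 + 110 = 1155)
S(y, Y) = 64 + Y
(S((109 - 110)*(69 - 64), 92) + 24057)/(c - 22246) = ((64 + 92) + 24057)/(1155 - 22246) = (156 + 24057)/(-21091) = 24213*(-1/21091) = -3459/3013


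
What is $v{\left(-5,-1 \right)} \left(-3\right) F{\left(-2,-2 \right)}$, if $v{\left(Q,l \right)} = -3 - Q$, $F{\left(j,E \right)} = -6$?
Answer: $36$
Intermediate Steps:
$v{\left(-5,-1 \right)} \left(-3\right) F{\left(-2,-2 \right)} = \left(-3 - -5\right) \left(-3\right) \left(-6\right) = \left(-3 + 5\right) \left(-3\right) \left(-6\right) = 2 \left(-3\right) \left(-6\right) = \left(-6\right) \left(-6\right) = 36$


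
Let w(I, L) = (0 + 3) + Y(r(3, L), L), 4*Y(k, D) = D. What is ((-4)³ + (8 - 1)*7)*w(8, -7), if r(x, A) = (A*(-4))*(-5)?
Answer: -75/4 ≈ -18.750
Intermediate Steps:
r(x, A) = 20*A (r(x, A) = -4*A*(-5) = 20*A)
Y(k, D) = D/4
w(I, L) = 3 + L/4 (w(I, L) = (0 + 3) + L/4 = 3 + L/4)
((-4)³ + (8 - 1)*7)*w(8, -7) = ((-4)³ + (8 - 1)*7)*(3 + (¼)*(-7)) = (-64 + 7*7)*(3 - 7/4) = (-64 + 49)*(5/4) = -15*5/4 = -75/4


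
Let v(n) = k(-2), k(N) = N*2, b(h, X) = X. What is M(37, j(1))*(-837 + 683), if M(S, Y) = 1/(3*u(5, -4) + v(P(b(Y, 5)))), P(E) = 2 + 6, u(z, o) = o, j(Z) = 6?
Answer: 77/8 ≈ 9.6250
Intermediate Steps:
k(N) = 2*N
P(E) = 8
v(n) = -4 (v(n) = 2*(-2) = -4)
M(S, Y) = -1/16 (M(S, Y) = 1/(3*(-4) - 4) = 1/(-12 - 4) = 1/(-16) = -1/16)
M(37, j(1))*(-837 + 683) = -(-837 + 683)/16 = -1/16*(-154) = 77/8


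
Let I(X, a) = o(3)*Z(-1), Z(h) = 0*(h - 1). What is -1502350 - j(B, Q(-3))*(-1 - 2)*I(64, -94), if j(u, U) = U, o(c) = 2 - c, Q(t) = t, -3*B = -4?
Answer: -1502350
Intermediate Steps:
Z(h) = 0 (Z(h) = 0*(-1 + h) = 0)
B = 4/3 (B = -1/3*(-4) = 4/3 ≈ 1.3333)
I(X, a) = 0 (I(X, a) = (2 - 1*3)*0 = (2 - 3)*0 = -1*0 = 0)
-1502350 - j(B, Q(-3))*(-1 - 2)*I(64, -94) = -1502350 - (-3*(-1 - 2))*0 = -1502350 - (-3*(-3))*0 = -1502350 - 9*0 = -1502350 - 1*0 = -1502350 + 0 = -1502350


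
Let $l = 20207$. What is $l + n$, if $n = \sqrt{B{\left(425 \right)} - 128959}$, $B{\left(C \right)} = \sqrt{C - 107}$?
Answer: $20207 + \sqrt{-128959 + \sqrt{318}} \approx 20207.0 + 359.08 i$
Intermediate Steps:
$B{\left(C \right)} = \sqrt{-107 + C}$
$n = \sqrt{-128959 + \sqrt{318}}$ ($n = \sqrt{\sqrt{-107 + 425} - 128959} = \sqrt{\sqrt{318} - 128959} = \sqrt{-128959 + \sqrt{318}} \approx 359.08 i$)
$l + n = 20207 + \sqrt{-128959 + \sqrt{318}}$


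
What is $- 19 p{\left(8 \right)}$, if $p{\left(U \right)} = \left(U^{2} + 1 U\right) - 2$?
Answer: $-1330$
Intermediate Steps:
$p{\left(U \right)} = -2 + U + U^{2}$ ($p{\left(U \right)} = \left(U^{2} + U\right) - 2 = \left(U + U^{2}\right) - 2 = -2 + U + U^{2}$)
$- 19 p{\left(8 \right)} = - 19 \left(-2 + 8 + 8^{2}\right) = - 19 \left(-2 + 8 + 64\right) = \left(-19\right) 70 = -1330$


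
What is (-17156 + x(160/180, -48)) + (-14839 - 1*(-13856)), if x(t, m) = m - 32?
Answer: -18219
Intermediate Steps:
x(t, m) = -32 + m
(-17156 + x(160/180, -48)) + (-14839 - 1*(-13856)) = (-17156 + (-32 - 48)) + (-14839 - 1*(-13856)) = (-17156 - 80) + (-14839 + 13856) = -17236 - 983 = -18219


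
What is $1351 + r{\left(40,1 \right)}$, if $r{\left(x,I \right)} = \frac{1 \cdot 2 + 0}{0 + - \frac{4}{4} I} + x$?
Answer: $1389$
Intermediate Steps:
$r{\left(x,I \right)} = x - \frac{2}{I}$ ($r{\left(x,I \right)} = \frac{2 + 0}{0 + \left(-4\right) \frac{1}{4} I} + x = \frac{1}{0 - I} 2 + x = \frac{1}{\left(-1\right) I} 2 + x = - \frac{1}{I} 2 + x = - \frac{2}{I} + x = x - \frac{2}{I}$)
$1351 + r{\left(40,1 \right)} = 1351 + \left(40 - \frac{2}{1}\right) = 1351 + \left(40 - 2\right) = 1351 + 38 = 1389$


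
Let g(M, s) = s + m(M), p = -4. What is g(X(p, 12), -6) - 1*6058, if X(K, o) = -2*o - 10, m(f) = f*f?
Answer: -4908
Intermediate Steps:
m(f) = f²
X(K, o) = -10 - 2*o
g(M, s) = s + M²
g(X(p, 12), -6) - 1*6058 = (-6 + (-10 - 2*12)²) - 1*6058 = (-6 + (-10 - 24)²) - 6058 = (-6 + (-34)²) - 6058 = (-6 + 1156) - 6058 = 1150 - 6058 = -4908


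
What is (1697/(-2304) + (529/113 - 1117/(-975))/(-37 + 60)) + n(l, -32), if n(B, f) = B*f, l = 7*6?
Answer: -2616540693347/1946131200 ≈ -1344.5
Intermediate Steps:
l = 42
(1697/(-2304) + (529/113 - 1117/(-975))/(-37 + 60)) + n(l, -32) = (1697/(-2304) + (529/113 - 1117/(-975))/(-37 + 60)) + 42*(-32) = (1697*(-1/2304) + (529*(1/113) - 1117*(-1/975))/23) - 1344 = (-1697/2304 + (529/113 + 1117/975)*(1/23)) - 1344 = (-1697/2304 + (641996/110175)*(1/23)) - 1344 = (-1697/2304 + 641996/2534025) - 1344 = -940360547/1946131200 - 1344 = -2616540693347/1946131200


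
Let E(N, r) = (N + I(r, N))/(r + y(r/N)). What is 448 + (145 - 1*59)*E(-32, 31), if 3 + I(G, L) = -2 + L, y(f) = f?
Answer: 240640/961 ≈ 250.41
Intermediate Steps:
I(G, L) = -5 + L (I(G, L) = -3 + (-2 + L) = -5 + L)
E(N, r) = (-5 + 2*N)/(r + r/N) (E(N, r) = (N + (-5 + N))/(r + r/N) = (-5 + 2*N)/(r + r/N))
448 + (145 - 1*59)*E(-32, 31) = 448 + (145 - 1*59)*(-32*(-5 + 2*(-32))/(31*(1 - 32))) = 448 + (145 - 59)*(-32*1/31*(-5 - 64)/(-31)) = 448 + 86*(-32*1/31*(-1/31)*(-69)) = 448 + 86*(-2208/961) = 448 - 189888/961 = 240640/961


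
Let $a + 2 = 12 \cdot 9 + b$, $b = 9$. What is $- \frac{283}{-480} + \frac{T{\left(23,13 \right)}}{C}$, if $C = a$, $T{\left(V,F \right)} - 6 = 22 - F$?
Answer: $\frac{7949}{11040} \approx 0.72002$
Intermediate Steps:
$T{\left(V,F \right)} = 28 - F$ ($T{\left(V,F \right)} = 6 - \left(-22 + F\right) = 28 - F$)
$a = 115$ ($a = -2 + \left(12 \cdot 9 + 9\right) = -2 + \left(108 + 9\right) = -2 + 117 = 115$)
$C = 115$
$- \frac{283}{-480} + \frac{T{\left(23,13 \right)}}{C} = - \frac{283}{-480} + \frac{28 - 13}{115} = \left(-283\right) \left(- \frac{1}{480}\right) + \left(28 - 13\right) \frac{1}{115} = \frac{283}{480} + 15 \cdot \frac{1}{115} = \frac{283}{480} + \frac{3}{23} = \frac{7949}{11040}$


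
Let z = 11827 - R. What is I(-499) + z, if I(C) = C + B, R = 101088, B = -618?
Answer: -90378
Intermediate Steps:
I(C) = -618 + C (I(C) = C - 618 = -618 + C)
z = -89261 (z = 11827 - 1*101088 = 11827 - 101088 = -89261)
I(-499) + z = (-618 - 499) - 89261 = -1117 - 89261 = -90378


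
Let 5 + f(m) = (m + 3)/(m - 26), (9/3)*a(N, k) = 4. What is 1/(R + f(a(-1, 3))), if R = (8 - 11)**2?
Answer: 74/283 ≈ 0.26148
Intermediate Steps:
a(N, k) = 4/3 (a(N, k) = (1/3)*4 = 4/3)
R = 9 (R = (-3)**2 = 9)
f(m) = -5 + (3 + m)/(-26 + m) (f(m) = -5 + (m + 3)/(m - 26) = -5 + (3 + m)/(-26 + m))
1/(R + f(a(-1, 3))) = 1/(9 + (133 - 4*4/3)/(-26 + 4/3)) = 1/(9 + (133 - 16/3)/(-74/3)) = 1/(9 - 3/74*383/3) = 1/(9 - 383/74) = 1/(283/74) = 74/283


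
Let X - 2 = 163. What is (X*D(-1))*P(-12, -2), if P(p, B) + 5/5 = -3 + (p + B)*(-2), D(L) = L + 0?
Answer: -3960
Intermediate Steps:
X = 165 (X = 2 + 163 = 165)
D(L) = L
P(p, B) = -4 - 2*B - 2*p (P(p, B) = -1 + (-3 + (p + B)*(-2)) = -1 + (-3 + (B + p)*(-2)) = -1 + (-3 + (-2*B - 2*p)) = -1 + (-3 - 2*B - 2*p) = -4 - 2*B - 2*p)
(X*D(-1))*P(-12, -2) = (165*(-1))*(-4 - 2*(-2) - 2*(-12)) = -165*(-4 + 4 + 24) = -165*24 = -3960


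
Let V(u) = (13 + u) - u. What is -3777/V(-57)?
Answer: -3777/13 ≈ -290.54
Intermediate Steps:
V(u) = 13
-3777/V(-57) = -3777/13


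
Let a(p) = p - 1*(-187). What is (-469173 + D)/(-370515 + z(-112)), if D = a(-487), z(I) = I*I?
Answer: 469473/357971 ≈ 1.3115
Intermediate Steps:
z(I) = I²
a(p) = 187 + p (a(p) = p + 187 = 187 + p)
D = -300 (D = 187 - 487 = -300)
(-469173 + D)/(-370515 + z(-112)) = (-469173 - 300)/(-370515 + (-112)²) = -469473/(-370515 + 12544) = -469473/(-357971) = -469473*(-1/357971) = 469473/357971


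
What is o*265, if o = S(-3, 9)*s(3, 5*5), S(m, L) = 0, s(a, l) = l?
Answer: 0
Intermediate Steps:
o = 0 (o = 0*(5*5) = 0*25 = 0)
o*265 = 0*265 = 0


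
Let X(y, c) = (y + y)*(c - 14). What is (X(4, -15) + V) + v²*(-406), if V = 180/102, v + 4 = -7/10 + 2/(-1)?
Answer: -15687239/850 ≈ -18456.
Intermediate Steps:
X(y, c) = 2*y*(-14 + c) (X(y, c) = (2*y)*(-14 + c) = 2*y*(-14 + c))
v = -67/10 (v = -4 + (-7/10 + 2/(-1)) = -4 + (-7*⅒ + 2*(-1)) = -4 + (-7/10 - 2) = -4 - 27/10 = -67/10 ≈ -6.7000)
V = 30/17 (V = 180*(1/102) = 30/17 ≈ 1.7647)
(X(4, -15) + V) + v²*(-406) = (2*4*(-14 - 15) + 30/17) + (-67/10)²*(-406) = (2*4*(-29) + 30/17) + (4489/100)*(-406) = (-232 + 30/17) - 911267/50 = -3914/17 - 911267/50 = -15687239/850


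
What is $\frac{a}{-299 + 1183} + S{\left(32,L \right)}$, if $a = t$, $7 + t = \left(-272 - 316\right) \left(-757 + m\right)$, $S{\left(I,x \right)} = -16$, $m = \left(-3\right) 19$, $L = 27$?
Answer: $\frac{464481}{884} \approx 525.43$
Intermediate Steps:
$m = -57$
$t = 478625$ ($t = -7 + \left(-272 - 316\right) \left(-757 - 57\right) = -7 - -478632 = -7 + 478632 = 478625$)
$a = 478625$
$\frac{a}{-299 + 1183} + S{\left(32,L \right)} = \frac{1}{-299 + 1183} \cdot 478625 - 16 = \frac{1}{884} \cdot 478625 - 16 = \frac{478625}{884} - 16 = \frac{464481}{884}$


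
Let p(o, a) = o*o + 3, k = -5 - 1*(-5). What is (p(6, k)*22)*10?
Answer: 8580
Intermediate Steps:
k = 0 (k = -5 + 5 = 0)
p(o, a) = 3 + o² (p(o, a) = o² + 3 = 3 + o²)
(p(6, k)*22)*10 = ((3 + 6²)*22)*10 = ((3 + 36)*22)*10 = (39*22)*10 = 858*10 = 8580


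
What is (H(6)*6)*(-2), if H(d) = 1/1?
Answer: -12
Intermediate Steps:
H(d) = 1
(H(6)*6)*(-2) = (1*6)*(-2) = 6*(-2) = -12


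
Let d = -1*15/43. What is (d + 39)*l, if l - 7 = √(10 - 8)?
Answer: 11634/43 + 1662*√2/43 ≈ 325.22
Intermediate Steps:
d = -15/43 (d = -15*1/43 = -15/43 ≈ -0.34884)
l = 7 + √2 (l = 7 + √(10 - 8) = 7 + √2 ≈ 8.4142)
(d + 39)*l = (-15/43 + 39)*(7 + √2) = 1662*(7 + √2)/43 = 11634/43 + 1662*√2/43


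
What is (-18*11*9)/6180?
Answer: -297/1030 ≈ -0.28835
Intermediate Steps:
(-18*11*9)/6180 = -198*9*(1/6180) = -1782*1/6180 = -297/1030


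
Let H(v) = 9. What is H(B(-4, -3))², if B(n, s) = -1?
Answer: 81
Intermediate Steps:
H(B(-4, -3))² = 9² = 81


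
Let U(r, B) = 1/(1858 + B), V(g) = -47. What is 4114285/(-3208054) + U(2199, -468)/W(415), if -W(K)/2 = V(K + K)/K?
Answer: -53624113569/41916433564 ≈ -1.2793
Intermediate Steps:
W(K) = 94/K (W(K) = -(-94)/K = 94/K)
4114285/(-3208054) + U(2199, -468)/W(415) = 4114285/(-3208054) + 1/((1858 - 468)*((94/415))) = 4114285*(-1/3208054) + 1/(1390*((94*(1/415)))) = -4114285/3208054 + 1/(1390*(94/415)) = -4114285/3208054 + (1/1390)*(415/94) = -4114285/3208054 + 83/26132 = -53624113569/41916433564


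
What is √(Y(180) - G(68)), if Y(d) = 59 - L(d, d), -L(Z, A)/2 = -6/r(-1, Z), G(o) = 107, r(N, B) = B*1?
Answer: I*√10815/15 ≈ 6.933*I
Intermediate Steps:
r(N, B) = B
L(Z, A) = 12/Z (L(Z, A) = -(-12)/Z = 12/Z)
Y(d) = 59 - 12/d
√(Y(180) - G(68)) = √((59 - 12/180) - 1*107) = √((59 - 12*1/180) - 107) = √((59 - 1/15) - 107) = √(884/15 - 107) = √(-721/15) = I*√10815/15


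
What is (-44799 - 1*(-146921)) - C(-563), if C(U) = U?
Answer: 102685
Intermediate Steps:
(-44799 - 1*(-146921)) - C(-563) = (-44799 - 1*(-146921)) - 1*(-563) = (-44799 + 146921) + 563 = 102122 + 563 = 102685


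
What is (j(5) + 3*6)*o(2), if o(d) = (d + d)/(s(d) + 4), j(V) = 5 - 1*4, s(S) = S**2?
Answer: 19/2 ≈ 9.5000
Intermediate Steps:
j(V) = 1 (j(V) = 5 - 4 = 1)
o(d) = 2*d/(4 + d**2) (o(d) = (d + d)/(d**2 + 4) = (2*d)/(4 + d**2) = 2*d/(4 + d**2))
(j(5) + 3*6)*o(2) = (1 + 3*6)*(2*2/(4 + 2**2)) = (1 + 18)*(2*2/(4 + 4)) = 19*(2*2/8) = 19*(2*2*(1/8)) = 19*(1/2) = 19/2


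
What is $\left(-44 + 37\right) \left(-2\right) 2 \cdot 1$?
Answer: $28$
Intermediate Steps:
$\left(-44 + 37\right) \left(-2\right) 2 \cdot 1 = - 7 \left(\left(-4\right) 1\right) = \left(-7\right) \left(-4\right) = 28$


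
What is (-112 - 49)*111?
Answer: -17871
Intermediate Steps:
(-112 - 49)*111 = -161*111 = -17871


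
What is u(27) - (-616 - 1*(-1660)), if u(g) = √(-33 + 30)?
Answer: -1044 + I*√3 ≈ -1044.0 + 1.732*I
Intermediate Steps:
u(g) = I*√3 (u(g) = √(-3) = I*√3)
u(27) - (-616 - 1*(-1660)) = I*√3 - (-616 - 1*(-1660)) = I*√3 - (-616 + 1660) = I*√3 - 1*1044 = I*√3 - 1044 = -1044 + I*√3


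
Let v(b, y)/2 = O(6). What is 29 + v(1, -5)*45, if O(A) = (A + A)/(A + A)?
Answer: 119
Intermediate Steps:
O(A) = 1 (O(A) = (2*A)/((2*A)) = (2*A)*(1/(2*A)) = 1)
v(b, y) = 2 (v(b, y) = 2*1 = 2)
29 + v(1, -5)*45 = 29 + 2*45 = 29 + 90 = 119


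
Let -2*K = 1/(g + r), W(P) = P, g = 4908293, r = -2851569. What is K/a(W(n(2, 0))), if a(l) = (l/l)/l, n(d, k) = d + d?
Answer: -1/1028362 ≈ -9.7242e-7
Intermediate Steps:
n(d, k) = 2*d
K = -1/4113448 (K = -1/(2*(4908293 - 2851569)) = -½/2056724 = -½*1/2056724 = -1/4113448 ≈ -2.4311e-7)
a(l) = 1/l
K/a(W(n(2, 0))) = -2*2/4113448 = -1/(4113448*(1/4)) = -1/(4113448*¼) = -1/4113448*4 = -1/1028362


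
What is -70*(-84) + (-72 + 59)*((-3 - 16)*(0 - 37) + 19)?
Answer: -3506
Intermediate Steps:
-70*(-84) + (-72 + 59)*((-3 - 16)*(0 - 37) + 19) = 5880 - 13*(-19*(-37) + 19) = 5880 - 13*(703 + 19) = 5880 - 13*722 = 5880 - 9386 = -3506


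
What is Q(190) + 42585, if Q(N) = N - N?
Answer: 42585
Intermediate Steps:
Q(N) = 0
Q(190) + 42585 = 0 + 42585 = 42585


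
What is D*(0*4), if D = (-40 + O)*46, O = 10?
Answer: 0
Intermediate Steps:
D = -1380 (D = (-40 + 10)*46 = -30*46 = -1380)
D*(0*4) = -0*4 = -1380*0 = 0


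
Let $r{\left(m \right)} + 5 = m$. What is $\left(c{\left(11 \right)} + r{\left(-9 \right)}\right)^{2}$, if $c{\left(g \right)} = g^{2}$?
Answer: $11449$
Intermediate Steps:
$r{\left(m \right)} = -5 + m$
$\left(c{\left(11 \right)} + r{\left(-9 \right)}\right)^{2} = \left(11^{2} - 14\right)^{2} = \left(121 - 14\right)^{2} = 107^{2} = 11449$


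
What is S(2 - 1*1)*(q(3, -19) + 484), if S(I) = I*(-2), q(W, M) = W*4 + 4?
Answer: -1000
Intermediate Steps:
q(W, M) = 4 + 4*W (q(W, M) = 4*W + 4 = 4 + 4*W)
S(I) = -2*I
S(2 - 1*1)*(q(3, -19) + 484) = (-2*(2 - 1*1))*((4 + 4*3) + 484) = (-2*(2 - 1))*((4 + 12) + 484) = (-2*1)*(16 + 484) = -2*500 = -1000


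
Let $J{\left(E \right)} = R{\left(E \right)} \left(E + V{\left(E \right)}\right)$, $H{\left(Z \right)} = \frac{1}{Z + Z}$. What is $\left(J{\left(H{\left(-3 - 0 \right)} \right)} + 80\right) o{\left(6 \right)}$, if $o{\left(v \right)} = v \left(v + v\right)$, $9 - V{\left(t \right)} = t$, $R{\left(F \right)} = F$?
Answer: $5652$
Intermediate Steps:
$V{\left(t \right)} = 9 - t$
$o{\left(v \right)} = 2 v^{2}$ ($o{\left(v \right)} = v 2 v = 2 v^{2}$)
$H{\left(Z \right)} = \frac{1}{2 Z}$
$J{\left(E \right)} = 9 E$ ($J{\left(E \right)} = E \left(E - \left(-9 + E\right)\right) = E 9 = 9 E$)
$\left(J{\left(H{\left(-3 - 0 \right)} \right)} + 80\right) o{\left(6 \right)} = \left(9 \frac{1}{2 \left(-3 - 0\right)} + 80\right) 2 \cdot 6^{2} = \left(9 \frac{1}{2 \left(-3 + 0\right)} + 80\right) 2 \cdot 36 = \left(9 \frac{1}{2 \left(-3\right)} + 80\right) 72 = \left(9 \cdot \frac{1}{2} \left(- \frac{1}{3}\right) + 80\right) 72 = \left(9 \left(- \frac{1}{6}\right) + 80\right) 72 = \left(- \frac{3}{2} + 80\right) 72 = \frac{157}{2} \cdot 72 = 5652$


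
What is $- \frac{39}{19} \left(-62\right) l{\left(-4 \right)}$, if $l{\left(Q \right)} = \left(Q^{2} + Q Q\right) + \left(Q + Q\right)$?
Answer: $\frac{58032}{19} \approx 3054.3$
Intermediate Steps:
$l{\left(Q \right)} = 2 Q + 2 Q^{2}$ ($l{\left(Q \right)} = \left(Q^{2} + Q^{2}\right) + 2 Q = 2 Q^{2} + 2 Q = 2 Q + 2 Q^{2}$)
$- \frac{39}{19} \left(-62\right) l{\left(-4 \right)} = - \frac{39}{19} \left(-62\right) 2 \left(-4\right) \left(1 - 4\right) = \left(-39\right) \frac{1}{19} \left(-62\right) 2 \left(-4\right) \left(-3\right) = \left(- \frac{39}{19}\right) \left(-62\right) 24 = \frac{2418}{19} \cdot 24 = \frac{58032}{19}$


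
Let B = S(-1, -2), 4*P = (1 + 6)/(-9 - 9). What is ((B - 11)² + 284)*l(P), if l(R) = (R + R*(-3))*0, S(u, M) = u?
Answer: 0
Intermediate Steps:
P = -7/72 (P = ((1 + 6)/(-9 - 9))/4 = (7/(-18))/4 = (7*(-1/18))/4 = (¼)*(-7/18) = -7/72 ≈ -0.097222)
B = -1
l(R) = 0 (l(R) = (R - 3*R)*0 = -2*R*0 = 0)
((B - 11)² + 284)*l(P) = ((-1 - 11)² + 284)*0 = ((-12)² + 284)*0 = (144 + 284)*0 = 428*0 = 0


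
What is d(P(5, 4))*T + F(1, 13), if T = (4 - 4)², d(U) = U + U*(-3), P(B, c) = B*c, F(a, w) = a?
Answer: 1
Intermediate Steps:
d(U) = -2*U (d(U) = U - 3*U = -2*U)
T = 0 (T = 0² = 0)
d(P(5, 4))*T + F(1, 13) = -10*4*0 + 1 = -2*20*0 + 1 = -40*0 + 1 = 0 + 1 = 1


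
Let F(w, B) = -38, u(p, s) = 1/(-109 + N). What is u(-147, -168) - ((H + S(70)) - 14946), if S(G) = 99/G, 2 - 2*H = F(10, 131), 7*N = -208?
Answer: 1014423601/67970 ≈ 14925.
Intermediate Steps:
N = -208/7 (N = (1/7)*(-208) = -208/7 ≈ -29.714)
u(p, s) = -7/971 (u(p, s) = 1/(-109 - 208/7) = 1/(-971/7) = -7/971)
H = 20 (H = 1 - 1/2*(-38) = 1 + 19 = 20)
u(-147, -168) - ((H + S(70)) - 14946) = -7/971 - ((20 + 99/70) - 14946) = -7/971 - (1499/70 - 14946) = -7/971 - 1*(-1044721/70) = -7/971 + 1044721/70 = 1014423601/67970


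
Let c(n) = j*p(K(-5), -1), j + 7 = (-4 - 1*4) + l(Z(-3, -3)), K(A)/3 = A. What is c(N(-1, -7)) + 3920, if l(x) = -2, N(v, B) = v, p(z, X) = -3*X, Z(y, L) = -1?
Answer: 3869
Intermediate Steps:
K(A) = 3*A
j = -17 (j = -7 + ((-4 - 1*4) - 2) = -7 + ((-4 - 4) - 2) = -7 + (-8 - 2) = -7 - 10 = -17)
c(n) = -51 (c(n) = -(-51)*(-1) = -17*3 = -51)
c(N(-1, -7)) + 3920 = -51 + 3920 = 3869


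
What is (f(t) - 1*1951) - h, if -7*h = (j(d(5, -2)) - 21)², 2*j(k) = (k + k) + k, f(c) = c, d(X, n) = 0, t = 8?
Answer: -1880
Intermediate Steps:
j(k) = 3*k/2 (j(k) = ((k + k) + k)/2 = (2*k + k)/2 = (3*k)/2 = 3*k/2)
h = -63 (h = -((3/2)*0 - 21)²/7 = -(0 - 21)²/7 = -⅐*(-21)² = -⅐*441 = -63)
(f(t) - 1*1951) - h = (8 - 1*1951) - 1*(-63) = (8 - 1951) + 63 = -1943 + 63 = -1880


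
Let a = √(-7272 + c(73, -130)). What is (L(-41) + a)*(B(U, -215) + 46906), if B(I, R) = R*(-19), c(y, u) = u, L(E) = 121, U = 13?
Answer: 6169911 + 50991*I*√7402 ≈ 6.1699e+6 + 4.387e+6*I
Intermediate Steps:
B(I, R) = -19*R
a = I*√7402 (a = √(-7272 - 130) = √(-7402) = I*√7402 ≈ 86.035*I)
(L(-41) + a)*(B(U, -215) + 46906) = (121 + I*√7402)*(-19*(-215) + 46906) = (121 + I*√7402)*(4085 + 46906) = (121 + I*√7402)*50991 = 6169911 + 50991*I*√7402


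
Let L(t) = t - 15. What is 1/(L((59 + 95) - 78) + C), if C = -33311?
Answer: -1/33250 ≈ -3.0075e-5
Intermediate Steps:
L(t) = -15 + t
1/(L((59 + 95) - 78) + C) = 1/((-15 + ((59 + 95) - 78)) - 33311) = 1/((-15 + (154 - 78)) - 33311) = 1/((-15 + 76) - 33311) = 1/(61 - 33311) = 1/(-33250) = -1/33250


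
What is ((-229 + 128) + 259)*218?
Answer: 34444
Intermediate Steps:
((-229 + 128) + 259)*218 = (-101 + 259)*218 = 158*218 = 34444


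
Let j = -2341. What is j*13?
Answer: -30433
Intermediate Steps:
j*13 = -2341*13 = -30433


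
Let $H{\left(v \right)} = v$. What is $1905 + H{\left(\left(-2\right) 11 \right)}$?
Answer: $1883$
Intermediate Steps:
$1905 + H{\left(\left(-2\right) 11 \right)} = 1905 - 22 = 1883$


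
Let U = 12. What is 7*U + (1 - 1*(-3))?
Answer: 88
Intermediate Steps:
7*U + (1 - 1*(-3)) = 7*12 + (1 - 1*(-3)) = 84 + (1 + 3) = 84 + 4 = 88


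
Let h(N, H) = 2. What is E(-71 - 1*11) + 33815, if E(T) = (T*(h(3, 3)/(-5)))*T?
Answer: 155627/5 ≈ 31125.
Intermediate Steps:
E(T) = -2*T²/5 (E(T) = (T*(2/(-5)))*T = (T*(2*(-⅕)))*T = (T*(-⅖))*T = (-2*T/5)*T = -2*T²/5)
E(-71 - 1*11) + 33815 = -2*(-71 - 1*11)²/5 + 33815 = -2*(-71 - 11)²/5 + 33815 = -⅖*(-82)² + 33815 = -⅖*6724 + 33815 = -13448/5 + 33815 = 155627/5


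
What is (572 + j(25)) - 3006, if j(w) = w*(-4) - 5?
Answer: -2539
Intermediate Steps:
j(w) = -5 - 4*w (j(w) = -4*w - 5 = -5 - 4*w)
(572 + j(25)) - 3006 = (572 + (-5 - 4*25)) - 3006 = (572 + (-5 - 100)) - 3006 = (572 - 105) - 3006 = 467 - 3006 = -2539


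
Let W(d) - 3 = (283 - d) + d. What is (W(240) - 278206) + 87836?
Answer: -190084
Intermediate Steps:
W(d) = 286 (W(d) = 3 + ((283 - d) + d) = 3 + 283 = 286)
(W(240) - 278206) + 87836 = (286 - 278206) + 87836 = -277920 + 87836 = -190084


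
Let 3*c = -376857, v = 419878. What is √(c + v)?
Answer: √294259 ≈ 542.46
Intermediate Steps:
c = -125619 (c = (⅓)*(-376857) = -125619)
√(c + v) = √(-125619 + 419878) = √294259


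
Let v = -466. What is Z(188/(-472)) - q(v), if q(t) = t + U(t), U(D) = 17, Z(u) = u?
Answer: 52935/118 ≈ 448.60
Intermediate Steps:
q(t) = 17 + t (q(t) = t + 17 = 17 + t)
Z(188/(-472)) - q(v) = 188/(-472) - (17 - 466) = 188*(-1/472) - 1*(-449) = -47/118 + 449 = 52935/118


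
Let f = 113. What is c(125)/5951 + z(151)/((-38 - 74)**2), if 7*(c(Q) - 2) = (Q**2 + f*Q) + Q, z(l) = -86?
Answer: 26524651/37324672 ≈ 0.71065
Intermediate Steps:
c(Q) = 2 + Q**2/7 + 114*Q/7 (c(Q) = 2 + ((Q**2 + 113*Q) + Q)/7 = 2 + (Q**2 + 114*Q)/7 = 2 + (Q**2/7 + 114*Q/7) = 2 + Q**2/7 + 114*Q/7)
c(125)/5951 + z(151)/((-38 - 74)**2) = (2 + (1/7)*125**2 + (114/7)*125)/5951 - 86/(-38 - 74)**2 = (2 + (1/7)*15625 + 14250/7)*(1/5951) - 86/((-112)**2) = (2 + 15625/7 + 14250/7)*(1/5951) - 86/12544 = (29889/7)*(1/5951) - 86*1/12544 = 29889/41657 - 43/6272 = 26524651/37324672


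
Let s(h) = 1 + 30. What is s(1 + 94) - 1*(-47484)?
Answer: 47515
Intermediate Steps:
s(h) = 31
s(1 + 94) - 1*(-47484) = 31 - 1*(-47484) = 31 + 47484 = 47515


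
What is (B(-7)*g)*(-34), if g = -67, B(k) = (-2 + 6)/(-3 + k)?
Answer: -4556/5 ≈ -911.20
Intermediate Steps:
B(k) = 4/(-3 + k)
(B(-7)*g)*(-34) = ((4/(-3 - 7))*(-67))*(-34) = ((4/(-10))*(-67))*(-34) = ((4*(-⅒))*(-67))*(-34) = -⅖*(-67)*(-34) = (134/5)*(-34) = -4556/5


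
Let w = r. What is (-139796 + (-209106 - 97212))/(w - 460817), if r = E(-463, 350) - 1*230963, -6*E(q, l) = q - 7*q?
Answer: 446114/692243 ≈ 0.64445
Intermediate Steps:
E(q, l) = q (E(q, l) = -(q - 7*q)/6 = -(-1)*q = q)
r = -231426 (r = -463 - 1*230963 = -463 - 230963 = -231426)
w = -231426
(-139796 + (-209106 - 97212))/(w - 460817) = (-139796 + (-209106 - 97212))/(-231426 - 460817) = (-139796 - 306318)/(-692243) = -446114*(-1/692243) = 446114/692243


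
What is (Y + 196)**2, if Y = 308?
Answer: 254016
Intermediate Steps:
(Y + 196)**2 = (308 + 196)**2 = 504**2 = 254016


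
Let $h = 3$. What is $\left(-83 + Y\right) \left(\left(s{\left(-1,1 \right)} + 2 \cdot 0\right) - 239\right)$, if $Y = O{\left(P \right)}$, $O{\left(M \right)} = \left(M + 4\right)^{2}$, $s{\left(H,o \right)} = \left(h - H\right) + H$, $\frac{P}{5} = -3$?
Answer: $-8968$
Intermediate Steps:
$P = -15$ ($P = 5 \left(-3\right) = -15$)
$s{\left(H,o \right)} = 3$ ($s{\left(H,o \right)} = \left(3 - H\right) + H = 3$)
$O{\left(M \right)} = \left(4 + M\right)^{2}$
$Y = 121$ ($Y = \left(4 - 15\right)^{2} = \left(-11\right)^{2} = 121$)
$\left(-83 + Y\right) \left(\left(s{\left(-1,1 \right)} + 2 \cdot 0\right) - 239\right) = \left(-83 + 121\right) \left(\left(3 + 2 \cdot 0\right) - 239\right) = 38 \left(\left(3 + 0\right) - 239\right) = 38 \left(3 - 239\right) = 38 \left(-236\right) = -8968$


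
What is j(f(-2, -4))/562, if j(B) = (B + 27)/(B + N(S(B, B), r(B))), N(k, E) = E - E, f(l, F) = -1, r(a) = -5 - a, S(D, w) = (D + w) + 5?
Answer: -13/281 ≈ -0.046263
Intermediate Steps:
S(D, w) = 5 + D + w
N(k, E) = 0
j(B) = (27 + B)/B (j(B) = (B + 27)/(B + 0) = (27 + B)/B)
j(f(-2, -4))/562 = ((27 - 1)/(-1))/562 = -1*26*(1/562) = -26*1/562 = -13/281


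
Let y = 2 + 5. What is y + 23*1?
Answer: 30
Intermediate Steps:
y = 7
y + 23*1 = 7 + 23*1 = 7 + 23 = 30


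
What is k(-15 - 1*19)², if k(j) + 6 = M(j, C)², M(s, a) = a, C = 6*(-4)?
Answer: 324900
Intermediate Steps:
C = -24
k(j) = 570 (k(j) = -6 + (-24)² = -6 + 576 = 570)
k(-15 - 1*19)² = 570² = 324900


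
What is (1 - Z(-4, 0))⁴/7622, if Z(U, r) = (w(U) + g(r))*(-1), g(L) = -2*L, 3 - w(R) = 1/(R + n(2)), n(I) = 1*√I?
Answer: 3250801/73201688 + 27015*√2/9150211 ≈ 0.048584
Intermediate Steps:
n(I) = √I
w(R) = 3 - 1/(R + √2)
Z(U, r) = 2*r - (-1 + 3*U + 3*√2)/(U + √2) (Z(U, r) = ((-1 + 3*U + 3*√2)/(U + √2) - 2*r)*(-1) = (-2*r + (-1 + 3*U + 3*√2)/(U + √2))*(-1) = 2*r - (-1 + 3*U + 3*√2)/(U + √2))
(1 - Z(-4, 0))⁴/7622 = (1 - (1 - 3*(-4) - 3*√2 + 2*0*(-4 + √2))/(-4 + √2))⁴/7622 = (1 - (1 + 12 - 3*√2 + 0)/(-4 + √2))⁴*(1/7622) = (1 - (13 - 3*√2)/(-4 + √2))⁴*(1/7622) = (1 - (13 - 3*√2)/(-4 + √2))⁴/7622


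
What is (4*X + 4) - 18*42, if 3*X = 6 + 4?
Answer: -2216/3 ≈ -738.67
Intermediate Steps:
X = 10/3 (X = (6 + 4)/3 = (⅓)*10 = 10/3 ≈ 3.3333)
(4*X + 4) - 18*42 = (4*(10/3) + 4) - 18*42 = (40/3 + 4) - 756 = 52/3 - 756 = -2216/3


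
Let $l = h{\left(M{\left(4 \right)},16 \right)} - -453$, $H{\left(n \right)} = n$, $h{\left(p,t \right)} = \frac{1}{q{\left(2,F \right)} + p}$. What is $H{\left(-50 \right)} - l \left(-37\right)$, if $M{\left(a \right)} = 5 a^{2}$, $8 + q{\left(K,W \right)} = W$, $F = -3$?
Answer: $\frac{1153096}{69} \approx 16712.0$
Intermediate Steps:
$q{\left(K,W \right)} = -8 + W$
$h{\left(p,t \right)} = \frac{1}{-11 + p}$ ($h{\left(p,t \right)} = \frac{1}{\left(-8 - 3\right) + p} = \frac{1}{-11 + p}$)
$l = \frac{31258}{69}$ ($l = \frac{1}{-11 + 5 \cdot 4^{2}} - -453 = \frac{1}{-11 + 5 \cdot 16} + 453 = \frac{1}{-11 + 80} + 453 = \frac{1}{69} + 453 = \frac{31258}{69} \approx 453.01$)
$H{\left(-50 \right)} - l \left(-37\right) = -50 - \frac{31258}{69} \left(-37\right) = -50 - - \frac{1156546}{69} = -50 + \frac{1156546}{69} = \frac{1153096}{69}$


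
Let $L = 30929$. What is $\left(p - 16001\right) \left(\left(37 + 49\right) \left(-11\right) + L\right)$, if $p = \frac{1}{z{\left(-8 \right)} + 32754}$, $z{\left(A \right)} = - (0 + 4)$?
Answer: $- \frac{15712073913267}{32750} \approx -4.7976 \cdot 10^{8}$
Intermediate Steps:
$z{\left(A \right)} = -4$ ($z{\left(A \right)} = \left(-1\right) 4 = -4$)
$p = \frac{1}{32750}$ ($p = \frac{1}{-4 + 32754} = \frac{1}{32750} \approx 3.0534 \cdot 10^{-5}$)
$\left(p - 16001\right) \left(\left(37 + 49\right) \left(-11\right) + L\right) = \left(\frac{1}{32750} - 16001\right) \left(\left(37 + 49\right) \left(-11\right) + 30929\right) = - \frac{524032749 \left(86 \left(-11\right) + 30929\right)}{32750} = - \frac{524032749 \left(-946 + 30929\right)}{32750} = \left(- \frac{524032749}{32750}\right) 29983 = - \frac{15712073913267}{32750}$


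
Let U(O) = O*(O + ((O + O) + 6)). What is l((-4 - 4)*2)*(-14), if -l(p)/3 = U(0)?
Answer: 0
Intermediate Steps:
U(O) = O*(6 + 3*O) (U(O) = O*(O + (2*O + 6)) = O*(O + (6 + 2*O)) = O*(6 + 3*O))
l(p) = 0 (l(p) = -9*0*(2 + 0) = -9*0*2 = -3*0 = 0)
l((-4 - 4)*2)*(-14) = 0*(-14) = 0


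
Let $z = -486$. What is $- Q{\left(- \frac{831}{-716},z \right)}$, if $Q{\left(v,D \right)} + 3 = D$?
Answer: $489$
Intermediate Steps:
$Q{\left(v,D \right)} = -3 + D$
$- Q{\left(- \frac{831}{-716},z \right)} = - (-3 - 486) = \left(-1\right) \left(-489\right) = 489$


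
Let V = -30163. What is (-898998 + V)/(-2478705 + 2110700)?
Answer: 929161/368005 ≈ 2.5249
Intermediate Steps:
(-898998 + V)/(-2478705 + 2110700) = (-898998 - 30163)/(-2478705 + 2110700) = -929161/(-368005) = -929161*(-1/368005) = 929161/368005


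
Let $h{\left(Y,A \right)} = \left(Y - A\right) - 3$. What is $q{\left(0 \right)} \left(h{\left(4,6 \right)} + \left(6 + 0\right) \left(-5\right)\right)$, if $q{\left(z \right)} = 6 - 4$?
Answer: $-70$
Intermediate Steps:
$h{\left(Y,A \right)} = -3 + Y - A$
$q{\left(z \right)} = 2$
$q{\left(0 \right)} \left(h{\left(4,6 \right)} + \left(6 + 0\right) \left(-5\right)\right) = 2 \left(\left(-3 + 4 - 6\right) + \left(6 + 0\right) \left(-5\right)\right) = 2 \left(\left(-3 + 4 - 6\right) + 6 \left(-5\right)\right) = 2 \left(-5 - 30\right) = 2 \left(-35\right) = -70$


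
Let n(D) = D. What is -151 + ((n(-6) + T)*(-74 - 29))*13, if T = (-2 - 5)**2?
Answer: -57728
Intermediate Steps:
T = 49 (T = (-7)**2 = 49)
-151 + ((n(-6) + T)*(-74 - 29))*13 = -151 + ((-6 + 49)*(-74 - 29))*13 = -151 + (43*(-103))*13 = -151 - 4429*13 = -151 - 57577 = -57728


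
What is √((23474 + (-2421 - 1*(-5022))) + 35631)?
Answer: √61706 ≈ 248.41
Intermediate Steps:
√((23474 + (-2421 - 1*(-5022))) + 35631) = √((23474 + (-2421 + 5022)) + 35631) = √((23474 + 2601) + 35631) = √(26075 + 35631) = √61706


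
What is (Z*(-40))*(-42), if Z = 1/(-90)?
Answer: -56/3 ≈ -18.667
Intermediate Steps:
Z = -1/90 ≈ -0.011111
(Z*(-40))*(-42) = -1/90*(-40)*(-42) = (4/9)*(-42) = -56/3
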